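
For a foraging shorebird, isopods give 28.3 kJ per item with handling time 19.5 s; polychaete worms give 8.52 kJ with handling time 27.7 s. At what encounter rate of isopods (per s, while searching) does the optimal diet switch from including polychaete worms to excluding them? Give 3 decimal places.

At the threshold, the rate on isopods alone equals the profitability of polychaete worms: λ·28.3/(1 + λ·19.5) = 8.52/27.7 = 0.3076.
Rearranging, λ(28.3 − 0.3076×19.5) = 0.3076, so λ = 0.3076/22.3 = 0.01379 per s.

0.014 per s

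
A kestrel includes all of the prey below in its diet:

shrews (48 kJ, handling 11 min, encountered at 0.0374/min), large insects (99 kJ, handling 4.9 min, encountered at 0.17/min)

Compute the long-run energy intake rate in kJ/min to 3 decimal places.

R = (0.0374×48 + 0.17×99) / (1 + 0.0374×11 + 0.17×4.9) = 18.63/2.244 = 8.299 kJ/min.

8.299 kJ/min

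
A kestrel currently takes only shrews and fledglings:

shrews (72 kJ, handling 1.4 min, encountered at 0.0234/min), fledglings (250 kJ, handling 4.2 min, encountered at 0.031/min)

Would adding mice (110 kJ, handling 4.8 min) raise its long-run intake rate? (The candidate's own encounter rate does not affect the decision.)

Current rate: (0.0234×72 + 0.031×250)/(1 + 0.0234×1.4 + 0.031×4.2) = 8.113 kJ/min.
Profitability of mice: 110/4.8 = 22.92 kJ/min.
22.92 > 8.113, so adding mice raises the average — include it.

Yes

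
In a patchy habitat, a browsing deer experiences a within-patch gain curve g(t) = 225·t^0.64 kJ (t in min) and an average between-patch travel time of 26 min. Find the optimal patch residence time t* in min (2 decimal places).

By the marginal value theorem, leave when the instantaneous gain rate g'(t) equals the habitat-wide average g(t)/(T + t).
g'(t) = 0.64·225·t^-0.36. Setting 0.64·225·t^-0.36 = 225·t^0.64/(26+t) gives 0.64(26+t) = t, so 0.36·t = 0.64×26.
t* = 0.64×26/0.36 = 46.22 min.

46.22 min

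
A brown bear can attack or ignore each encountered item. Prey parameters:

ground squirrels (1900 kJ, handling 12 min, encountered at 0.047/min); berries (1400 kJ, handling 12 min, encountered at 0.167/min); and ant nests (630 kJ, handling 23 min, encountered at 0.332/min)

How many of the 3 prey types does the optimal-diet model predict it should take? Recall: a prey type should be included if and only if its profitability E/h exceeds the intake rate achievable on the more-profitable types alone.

Rank by E/h (kJ/min): ground squirrels 158, berries 117, ant nests 27.4. Include each in turn until the next type's E/h falls below the running intake rate.
Rate on top 1: 57.1. berries: 117 > 57.1 → include.
Rate on top 2: 90.55. ant nests: 27.4 < 90.55 → exclude; stop.
Optimal diet: ground squirrels, berries — 2 of 3 types.

2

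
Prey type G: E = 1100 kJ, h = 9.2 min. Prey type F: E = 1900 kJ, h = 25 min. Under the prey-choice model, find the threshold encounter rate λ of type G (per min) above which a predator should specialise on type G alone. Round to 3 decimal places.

The zero-one rule: include type F iff E₂/h₂ > λE₁/(1+λh₁). Equality gives the switch point.
λE₁h₂ = E₂ + λE₂h₁ ⇒ λ = E₂/(E₁h₂ − E₂h₁) = 1900/(2.75e+04 − 1.748e+04) = 0.1896 per min.

0.190 per min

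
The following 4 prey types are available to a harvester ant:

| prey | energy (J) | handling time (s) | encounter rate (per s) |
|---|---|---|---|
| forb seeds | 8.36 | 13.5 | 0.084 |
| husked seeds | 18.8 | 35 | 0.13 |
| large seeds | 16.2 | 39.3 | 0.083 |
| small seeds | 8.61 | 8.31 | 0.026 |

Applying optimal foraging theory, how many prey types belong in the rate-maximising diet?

3

Rank by E/h (J/s): small seeds 1.04, forb seeds 0.619, husked seeds 0.537, large seeds 0.412. Include each in turn until the next type's E/h falls below the running intake rate.
Rate on top 1: 0.1841. forb seeds: 0.619 > 0.1841 → include.
Rate on top 2: 0.3941. husked seeds: 0.537 > 0.3941 → include.
Rate on top 3: 0.4884. large seeds: 0.412 < 0.4884 → exclude; stop.
Optimal diet: small seeds, forb seeds, husked seeds — 3 of 4 types.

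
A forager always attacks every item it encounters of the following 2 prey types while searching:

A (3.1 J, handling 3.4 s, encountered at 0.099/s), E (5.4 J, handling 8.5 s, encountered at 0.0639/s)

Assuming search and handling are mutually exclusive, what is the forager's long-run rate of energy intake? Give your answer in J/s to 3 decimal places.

0.347 J/s

Energy encountered per unit search time: 0.099×3.1 + 0.0639×5.4 = 0.652 J/s.
Handling time per unit search time: 0.099×3.4 + 0.0639×8.5 = 0.8798.
Rate = 0.652/(1 + 0.8798) = 0.3468 J/s.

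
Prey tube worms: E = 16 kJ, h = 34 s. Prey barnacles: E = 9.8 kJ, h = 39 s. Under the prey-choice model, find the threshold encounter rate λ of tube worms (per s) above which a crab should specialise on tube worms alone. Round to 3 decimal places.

0.034 per s

At the threshold, the rate on tube worms alone equals the profitability of barnacles: λ·16/(1 + λ·34) = 9.8/39 = 0.2513.
Rearranging, λ(16 − 0.2513×34) = 0.2513, so λ = 0.2513/7.456 = 0.0337 per s.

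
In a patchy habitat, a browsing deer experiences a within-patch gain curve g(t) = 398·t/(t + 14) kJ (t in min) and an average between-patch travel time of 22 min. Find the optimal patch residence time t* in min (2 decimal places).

17.55 min

Optimal t* satisfies g'(t*) = g(t*)/(T + t*).
g'(t) = 398·14/(t + 14)². Setting 398·14/(t+14)² = 398t/[(t+14)(22+t)] gives 14(22+t) = t(t+14), so t² = 14×22 = 308.
t* = √308 = 17.55 min.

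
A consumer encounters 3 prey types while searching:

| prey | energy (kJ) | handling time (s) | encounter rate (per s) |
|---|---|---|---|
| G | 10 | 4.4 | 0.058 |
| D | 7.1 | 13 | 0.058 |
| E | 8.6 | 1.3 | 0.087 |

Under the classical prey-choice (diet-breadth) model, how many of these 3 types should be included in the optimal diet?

E/h in descending order: E 6.62, G 2.27, D 0.546 kJ/s. The optimal diet is the largest prefix of this list for which every included type satisfies E_i/h_i > R on the types above it.
Rate on top 1: 0.6722. G: 2.27 > 0.6722 → include.
Rate on top 2: 0.9707. D: 0.546 < 0.9707 → exclude; stop.
Optimal diet: E, G — 2 of 3 types.

2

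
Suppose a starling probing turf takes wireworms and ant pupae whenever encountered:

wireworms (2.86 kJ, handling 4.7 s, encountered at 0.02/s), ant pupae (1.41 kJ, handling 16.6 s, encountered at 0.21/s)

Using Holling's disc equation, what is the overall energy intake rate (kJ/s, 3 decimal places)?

R = Σλ_iE_i / (1 + Σλ_ih_i)
Numerator: 0.02×2.86 + 0.21×1.41 = 0.3533
Denominator: 1 + 0.02×4.7 + 0.21×16.6 = 4.58
R = 0.3533/4.58 = 0.07714 kJ/s

0.077 kJ/s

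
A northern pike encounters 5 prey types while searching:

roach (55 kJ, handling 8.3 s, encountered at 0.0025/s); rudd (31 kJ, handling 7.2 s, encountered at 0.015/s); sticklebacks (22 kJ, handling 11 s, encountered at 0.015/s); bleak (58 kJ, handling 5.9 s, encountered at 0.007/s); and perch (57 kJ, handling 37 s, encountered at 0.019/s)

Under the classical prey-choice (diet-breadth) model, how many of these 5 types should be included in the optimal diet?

Profitabilities (E/h, kJ/s): bleak 9.83, roach 6.63, rudd 4.31, sticklebacks 2, perch 1.54. Add prey in this order while the next type's profitability exceeds the intake rate on those already taken.
Rate on top 1: 0.3899. roach: 6.63 > 0.3899 → include.
Rate on top 2: 0.5117. rudd: 4.31 > 0.5117 → include.
Rate on top 3: 0.8619. sticklebacks: 2 > 0.8619 → include.
Rate on top 4: 1.003. perch: 1.54 > 1.003 → include.
Optimal diet: bleak, roach, rudd, sticklebacks, perch — 5 of 5 types.

5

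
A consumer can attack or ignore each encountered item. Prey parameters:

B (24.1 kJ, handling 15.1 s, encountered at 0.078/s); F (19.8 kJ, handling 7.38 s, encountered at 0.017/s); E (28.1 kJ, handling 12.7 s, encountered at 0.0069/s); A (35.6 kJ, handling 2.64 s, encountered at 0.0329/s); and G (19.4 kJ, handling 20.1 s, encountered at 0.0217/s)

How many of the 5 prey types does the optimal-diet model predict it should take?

Rank by E/h (kJ/s): A 13.5, F 2.68, E 2.21, B 1.6, G 0.965. Include each in turn until the next type's E/h falls below the running intake rate.
Rate on top 1: 1.078. F: 2.68 > 1.078 → include.
Rate on top 2: 1.244. E: 2.21 > 1.244 → include.
Rate on top 3: 1.309. B: 1.6 > 1.309 → include.
Rate on top 4: 1.445. G: 0.965 < 1.445 → exclude; stop.
Optimal diet: A, F, E, B — 4 of 5 types.

4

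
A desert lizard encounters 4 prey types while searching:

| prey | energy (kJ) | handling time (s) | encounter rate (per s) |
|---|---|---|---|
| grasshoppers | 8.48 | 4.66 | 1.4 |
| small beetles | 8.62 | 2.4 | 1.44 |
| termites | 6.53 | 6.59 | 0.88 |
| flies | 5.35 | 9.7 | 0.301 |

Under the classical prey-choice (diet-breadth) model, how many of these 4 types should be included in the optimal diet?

E/h in descending order: small beetles 3.59, grasshoppers 1.82, termites 0.991, flies 0.552 kJ/s. The optimal diet is the largest prefix of this list for which every included type satisfies E_i/h_i > R on the types above it.
Rate on top 1: 2.786. grasshoppers: 1.82 < 2.786 → exclude; stop.
Optimal diet: small beetles — 1 of 4 types.

1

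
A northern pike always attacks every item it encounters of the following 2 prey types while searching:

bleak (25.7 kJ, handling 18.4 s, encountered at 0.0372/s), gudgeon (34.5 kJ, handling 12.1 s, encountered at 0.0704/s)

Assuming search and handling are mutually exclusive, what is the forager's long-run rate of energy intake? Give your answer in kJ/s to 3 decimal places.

R = (0.0372×25.7 + 0.0704×34.5) / (1 + 0.0372×18.4 + 0.0704×12.1) = 3.385/2.536 = 1.335 kJ/s.

1.335 kJ/s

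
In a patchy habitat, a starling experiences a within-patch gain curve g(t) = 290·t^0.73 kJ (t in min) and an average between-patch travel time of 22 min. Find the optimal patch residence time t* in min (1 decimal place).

59.5 min

Optimal t* satisfies g'(t*) = g(t*)/(T + t*).
g'(t) = 0.73·290·t^-0.27. Setting 0.73·290·t^-0.27 = 290·t^0.73/(22+t) gives 0.73(22+t) = t, so 0.27·t = 0.73×22.
t* = 0.73×22/0.27 = 59.48 min.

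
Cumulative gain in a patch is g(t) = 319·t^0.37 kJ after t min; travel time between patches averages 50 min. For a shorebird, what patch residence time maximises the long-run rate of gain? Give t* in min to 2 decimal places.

Maximise g(t)/(T+t): set derivative to zero → g'(t)(T+t) = g(t).
g'(t) = 0.37·319·t^-0.63. Setting 0.37·319·t^-0.63 = 319·t^0.37/(50+t) gives 0.37(50+t) = t, so 0.63·t = 0.37×50.
t* = 0.37×50/0.63 = 29.37 min.

29.37 min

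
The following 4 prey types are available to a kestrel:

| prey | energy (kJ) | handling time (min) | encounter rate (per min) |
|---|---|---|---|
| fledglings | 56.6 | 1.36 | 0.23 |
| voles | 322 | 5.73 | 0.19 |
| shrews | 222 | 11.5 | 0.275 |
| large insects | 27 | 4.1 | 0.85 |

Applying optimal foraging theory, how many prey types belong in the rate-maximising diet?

Rank by E/h (kJ/min): voles 56.2, fledglings 41.6, shrews 19.3, large insects 6.59. Include each in turn until the next type's E/h falls below the running intake rate.
Rate on top 1: 29.29. fledglings: 41.6 > 29.29 → include.
Rate on top 2: 30.9. shrews: 19.3 < 30.9 → exclude; stop.
Optimal diet: voles, fledglings — 2 of 4 types.

2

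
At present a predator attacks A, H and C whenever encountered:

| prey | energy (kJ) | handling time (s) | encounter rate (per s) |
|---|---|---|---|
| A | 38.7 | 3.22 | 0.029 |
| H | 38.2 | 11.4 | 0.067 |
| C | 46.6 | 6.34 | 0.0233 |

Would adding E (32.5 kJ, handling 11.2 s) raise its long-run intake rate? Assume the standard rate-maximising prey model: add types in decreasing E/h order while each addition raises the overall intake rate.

Intake rate on the current diet: R = (0.029×38.7 + 0.067×38.2 + 0.0233×46.6) / (1 + 0.029×3.22 + 0.067×11.4 + 0.0233×6.34) = 4.767/2.005 = 2.378 kJ/s.
E: E/h = 32.5/11.2 = 2.902 kJ/s.
Since 2.902 > R, including E increases the long-run rate.

Yes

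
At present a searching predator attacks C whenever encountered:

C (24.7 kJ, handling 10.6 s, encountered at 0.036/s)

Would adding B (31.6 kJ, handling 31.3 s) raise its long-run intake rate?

Yes

Intake rate on the current diet: R = (0.036×24.7) / (1 + 0.036×10.6) = 0.8892/1.382 = 0.6436 kJ/s.
Profitability of B: 31.6/31.3 = 1.01 kJ/s.
Since 1.01 > R, including B increases the long-run rate.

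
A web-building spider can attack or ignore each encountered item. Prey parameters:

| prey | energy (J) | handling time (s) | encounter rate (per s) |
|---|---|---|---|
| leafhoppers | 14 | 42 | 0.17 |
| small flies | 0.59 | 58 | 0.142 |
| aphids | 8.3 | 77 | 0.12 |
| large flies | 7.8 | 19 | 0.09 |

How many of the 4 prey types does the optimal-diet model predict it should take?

Profitabilities (E/h, J/s): large flies 0.411, leafhoppers 0.333, aphids 0.108, small flies 0.0102. Add prey in this order while the next type's profitability exceeds the intake rate on those already taken.
Rate on top 1: 0.259. leafhoppers: 0.333 > 0.259 → include.
Rate on top 2: 0.3129. aphids: 0.108 < 0.3129 → exclude; stop.
Optimal diet: large flies, leafhoppers — 2 of 4 types.

2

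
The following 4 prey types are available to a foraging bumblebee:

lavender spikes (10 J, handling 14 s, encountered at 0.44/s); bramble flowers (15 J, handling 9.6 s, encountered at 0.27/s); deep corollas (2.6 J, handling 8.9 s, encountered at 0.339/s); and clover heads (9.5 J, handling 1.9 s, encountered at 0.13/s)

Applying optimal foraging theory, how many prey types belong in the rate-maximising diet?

2

E/h in descending order: clover heads 5, bramble flowers 1.56, lavender spikes 0.714, deep corollas 0.292 J/s. The optimal diet is the largest prefix of this list for which every included type satisfies E_i/h_i > R on the types above it.
Rate on top 1: 0.9904. bramble flowers: 1.56 > 0.9904 → include.
Rate on top 2: 1.377. lavender spikes: 0.714 < 1.377 → exclude; stop.
Optimal diet: clover heads, bramble flowers — 2 of 4 types.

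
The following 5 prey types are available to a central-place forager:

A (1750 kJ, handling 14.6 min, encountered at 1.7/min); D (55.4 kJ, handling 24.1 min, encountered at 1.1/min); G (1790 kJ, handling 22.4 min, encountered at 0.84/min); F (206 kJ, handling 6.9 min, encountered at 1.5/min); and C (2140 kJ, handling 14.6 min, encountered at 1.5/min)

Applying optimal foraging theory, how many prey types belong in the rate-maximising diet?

E/h in descending order: C 147, A 120, G 79.9, F 29.9, D 2.3 kJ/min. The optimal diet is the largest prefix of this list for which every included type satisfies E_i/h_i > R on the types above it.
Rate on top 1: 140.2. A: 120 < 140.2 → exclude; stop.
Optimal diet: C — 1 of 5 types.

1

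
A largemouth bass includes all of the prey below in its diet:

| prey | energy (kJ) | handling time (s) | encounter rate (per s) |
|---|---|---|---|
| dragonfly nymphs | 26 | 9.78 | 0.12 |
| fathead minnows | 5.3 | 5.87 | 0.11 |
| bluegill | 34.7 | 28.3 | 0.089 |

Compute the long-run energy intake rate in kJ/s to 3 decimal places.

R = (0.12×26 + 0.11×5.3 + 0.089×34.7) / (1 + 0.12×9.78 + 0.11×5.87 + 0.089×28.3) = 6.791/5.338 = 1.272 kJ/s.

1.272 kJ/s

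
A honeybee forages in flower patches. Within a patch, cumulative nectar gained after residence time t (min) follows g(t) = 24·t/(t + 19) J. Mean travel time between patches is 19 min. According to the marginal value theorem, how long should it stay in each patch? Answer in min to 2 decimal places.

19.00 min

By the marginal value theorem, leave when the instantaneous gain rate g'(t) equals the habitat-wide average g(t)/(T + t).
g'(t) = 24·19/(t + 19)². Setting 24·19/(t+19)² = 24t/[(t+19)(19+t)] gives 19(19+t) = t(t+19), so t² = 19×19 = 361.
t* = √361 = 19 min.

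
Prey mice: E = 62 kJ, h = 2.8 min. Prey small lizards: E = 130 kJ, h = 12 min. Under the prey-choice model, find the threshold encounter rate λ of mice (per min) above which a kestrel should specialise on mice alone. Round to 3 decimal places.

The zero-one rule: include small lizards iff E₂/h₂ > λE₁/(1+λh₁). Equality gives the switch point.
λE₁h₂ = E₂ + λE₂h₁ ⇒ λ = E₂/(E₁h₂ − E₂h₁) = 130/(744 − 364) = 0.3421 per min.

0.342 per min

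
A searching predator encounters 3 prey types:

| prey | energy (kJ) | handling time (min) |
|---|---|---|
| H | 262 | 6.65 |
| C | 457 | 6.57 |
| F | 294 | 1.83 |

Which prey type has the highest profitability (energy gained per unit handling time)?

Profitability E/h (kJ/min): H = 262/6.65 = 39.4, C = 457/6.57 = 69.6, F = 294/1.83 = 161.
Ranked: F > C > H.

F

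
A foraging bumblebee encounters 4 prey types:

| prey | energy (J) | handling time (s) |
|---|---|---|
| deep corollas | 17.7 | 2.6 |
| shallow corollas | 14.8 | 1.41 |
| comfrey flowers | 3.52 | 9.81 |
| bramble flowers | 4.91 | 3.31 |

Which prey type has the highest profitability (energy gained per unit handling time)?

Profitability E/h (J/s): deep corollas = 17.7/2.6 = 6.81, shallow corollas = 14.8/1.41 = 10.5, comfrey flowers = 3.52/9.81 = 0.359, bramble flowers = 4.91/3.31 = 1.48.
Ranked: shallow corollas > deep corollas > bramble flowers > comfrey flowers.

shallow corollas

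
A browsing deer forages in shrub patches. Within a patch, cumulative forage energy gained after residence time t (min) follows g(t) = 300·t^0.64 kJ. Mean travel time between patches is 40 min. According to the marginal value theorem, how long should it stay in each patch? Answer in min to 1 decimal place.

71.1 min

By the marginal value theorem, leave when the instantaneous gain rate g'(t) equals the habitat-wide average g(t)/(T + t).
g'(t) = 0.64·300·t^-0.36. Setting 0.64·300·t^-0.36 = 300·t^0.64/(40+t) gives 0.64(40+t) = t, so 0.36·t = 0.64×40.
t* = 0.64×40/0.36 = 71.11 min.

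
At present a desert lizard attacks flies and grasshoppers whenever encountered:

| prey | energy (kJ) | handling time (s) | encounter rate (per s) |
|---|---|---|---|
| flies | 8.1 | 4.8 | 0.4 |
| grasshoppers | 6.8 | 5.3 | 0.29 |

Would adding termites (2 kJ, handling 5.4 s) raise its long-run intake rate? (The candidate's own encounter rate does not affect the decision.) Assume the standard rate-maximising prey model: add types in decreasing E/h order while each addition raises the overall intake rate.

On flies and grasshoppers alone, R = ΣλE/(1+Σλh) = 5.212/4.457 = 1.169 kJ/s.
Profitability of termites: 2/5.4 = 0.3704 kJ/s.
Since 0.3704 < R, time spent handling termites is better spent searching.

No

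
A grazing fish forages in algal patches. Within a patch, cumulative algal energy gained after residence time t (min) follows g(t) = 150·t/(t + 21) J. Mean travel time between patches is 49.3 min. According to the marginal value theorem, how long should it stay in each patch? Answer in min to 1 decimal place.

Optimal t* satisfies g'(t*) = g(t*)/(T + t*).
g'(t) = 150·21/(t + 21)². Setting 150·21/(t+21)² = 150t/[(t+21)(49.3+t)] gives 21(49.3+t) = t(t+21), so t² = 21×49.3 = 1035.
t* = √1035 = 32.18 min.

32.2 min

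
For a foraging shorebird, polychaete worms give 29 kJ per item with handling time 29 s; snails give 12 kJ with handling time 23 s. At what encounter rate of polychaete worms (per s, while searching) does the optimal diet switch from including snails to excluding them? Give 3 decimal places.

The zero-one rule: include snails iff E₂/h₂ > λE₁/(1+λh₁). Equality gives the switch point.
λE₁h₂ = E₂ + λE₂h₁ ⇒ λ = E₂/(E₁h₂ − E₂h₁) = 12/(667 − 348) = 0.03762 per s.

0.038 per s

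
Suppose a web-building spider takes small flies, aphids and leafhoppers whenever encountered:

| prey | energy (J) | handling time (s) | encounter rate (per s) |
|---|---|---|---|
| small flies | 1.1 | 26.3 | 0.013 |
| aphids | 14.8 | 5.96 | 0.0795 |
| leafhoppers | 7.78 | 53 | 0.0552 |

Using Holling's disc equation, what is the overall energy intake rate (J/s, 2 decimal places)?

0.34 J/s

Energy encountered per unit search time: 0.013×1.1 + 0.0795×14.8 + 0.0552×7.78 = 1.62 J/s.
Handling time per unit search time: 0.013×26.3 + 0.0795×5.96 + 0.0552×53 = 3.741.
Rate = 1.62/(1 + 3.741) = 0.3418 J/s.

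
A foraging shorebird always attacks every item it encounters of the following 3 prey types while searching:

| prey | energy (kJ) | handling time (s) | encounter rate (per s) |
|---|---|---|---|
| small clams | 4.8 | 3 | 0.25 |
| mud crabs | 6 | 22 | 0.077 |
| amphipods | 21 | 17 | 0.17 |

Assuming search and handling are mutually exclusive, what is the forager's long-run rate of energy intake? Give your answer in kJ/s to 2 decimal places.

Energy encountered per unit search time: 0.25×4.8 + 0.077×6 + 0.17×21 = 5.232 kJ/s.
Handling time per unit search time: 0.25×3 + 0.077×22 + 0.17×17 = 5.334.
Rate = 5.232/(1 + 5.334) = 0.826 kJ/s.

0.83 kJ/s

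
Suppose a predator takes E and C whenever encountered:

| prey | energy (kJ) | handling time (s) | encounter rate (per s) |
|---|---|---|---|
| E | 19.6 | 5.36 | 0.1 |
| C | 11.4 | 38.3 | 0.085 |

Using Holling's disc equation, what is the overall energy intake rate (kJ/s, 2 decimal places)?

R = Σλ_iE_i / (1 + Σλ_ih_i)
Numerator: 0.1×19.6 + 0.085×11.4 = 2.929
Denominator: 1 + 0.1×5.36 + 0.085×38.3 = 4.792
R = 2.929/4.792 = 0.6113 kJ/s

0.61 kJ/s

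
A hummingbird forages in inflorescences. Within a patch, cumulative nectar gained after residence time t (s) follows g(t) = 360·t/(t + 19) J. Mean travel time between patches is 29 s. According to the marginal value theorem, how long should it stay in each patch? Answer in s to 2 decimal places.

23.47 s

Maximise g(t)/(T+t): set derivative to zero → g'(t)(T+t) = g(t).
g'(t) = 360·19/(t + 19)². Setting 360·19/(t+19)² = 360t/[(t+19)(29+t)] gives 19(29+t) = t(t+19), so t² = 19×29 = 551.
t* = √551 = 23.47 s.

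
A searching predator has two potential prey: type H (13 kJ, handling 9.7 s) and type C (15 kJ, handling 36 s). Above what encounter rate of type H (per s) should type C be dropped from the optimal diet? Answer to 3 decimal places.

At the threshold, the rate on type H alone equals the profitability of type C: λ·13/(1 + λ·9.7) = 15/36 = 0.4167.
Rearranging, λ(13 − 0.4167×9.7) = 0.4167, so λ = 0.4167/8.958 = 0.04651 per s.

0.047 per s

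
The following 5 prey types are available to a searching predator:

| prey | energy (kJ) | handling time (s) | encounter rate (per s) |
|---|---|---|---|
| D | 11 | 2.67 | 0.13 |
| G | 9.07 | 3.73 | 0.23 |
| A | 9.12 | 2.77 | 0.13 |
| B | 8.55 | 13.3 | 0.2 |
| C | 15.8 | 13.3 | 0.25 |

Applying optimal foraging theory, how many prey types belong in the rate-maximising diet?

3

Rank by E/h (kJ/s): D 4.12, A 3.29, G 2.43, C 1.19, B 0.643. Include each in turn until the next type's E/h falls below the running intake rate.
Rate on top 1: 1.062. A: 3.29 > 1.062 → include.
Rate on top 2: 1.532. G: 2.43 > 1.532 → include.
Rate on top 3: 1.833. C: 1.19 < 1.833 → exclude; stop.
Optimal diet: D, A, G — 3 of 5 types.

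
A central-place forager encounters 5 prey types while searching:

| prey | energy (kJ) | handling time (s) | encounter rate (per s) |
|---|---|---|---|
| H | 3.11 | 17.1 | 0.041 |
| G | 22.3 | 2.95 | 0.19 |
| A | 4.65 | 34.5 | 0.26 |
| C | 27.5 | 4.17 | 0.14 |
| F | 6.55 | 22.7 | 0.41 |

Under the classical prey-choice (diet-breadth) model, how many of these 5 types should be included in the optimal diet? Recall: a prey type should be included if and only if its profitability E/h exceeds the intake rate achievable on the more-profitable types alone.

Profitabilities (E/h, kJ/s): G 7.56, C 6.59, F 0.289, H 0.182, A 0.135. Add prey in this order while the next type's profitability exceeds the intake rate on those already taken.
Rate on top 1: 2.715. C: 6.59 > 2.715 → include.
Rate on top 2: 3.771. F: 0.289 < 3.771 → exclude; stop.
Optimal diet: G, C — 2 of 5 types.

2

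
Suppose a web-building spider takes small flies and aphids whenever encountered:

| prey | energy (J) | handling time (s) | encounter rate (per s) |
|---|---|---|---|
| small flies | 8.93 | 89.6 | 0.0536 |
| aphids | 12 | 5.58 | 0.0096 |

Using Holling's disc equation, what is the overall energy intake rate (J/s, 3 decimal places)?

0.101 J/s

Energy encountered per unit search time: 0.0536×8.93 + 0.0096×12 = 0.5938 J/s.
Handling time per unit search time: 0.0536×89.6 + 0.0096×5.58 = 4.856.
Rate = 0.5938/(1 + 4.856) = 0.1014 J/s.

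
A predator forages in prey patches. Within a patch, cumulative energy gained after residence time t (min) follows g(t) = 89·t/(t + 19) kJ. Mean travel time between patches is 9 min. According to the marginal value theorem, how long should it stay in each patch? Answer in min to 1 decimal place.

13.1 min

Maximise g(t)/(T+t): set derivative to zero → g'(t)(T+t) = g(t).
g'(t) = 89·19/(t + 19)². Setting 89·19/(t+19)² = 89t/[(t+19)(9+t)] gives 19(9+t) = t(t+19), so t² = 19×9 = 171.
t* = √171 = 13.08 min.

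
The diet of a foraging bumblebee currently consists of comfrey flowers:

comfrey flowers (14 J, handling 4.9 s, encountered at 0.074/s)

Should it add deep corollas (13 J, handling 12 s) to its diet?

On comfrey flowers alone, R = ΣλE/(1+Σλh) = 1.036/1.363 = 0.7603 J/s.
deep corollas: E/h = 13/12 = 1.083 J/s.
1.083 > 0.7603, so adding deep corollas raises the average — include it.

Yes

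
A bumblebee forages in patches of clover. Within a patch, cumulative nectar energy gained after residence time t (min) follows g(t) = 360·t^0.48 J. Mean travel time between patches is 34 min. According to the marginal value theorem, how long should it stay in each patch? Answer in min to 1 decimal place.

31.4 min

Maximise g(t)/(T+t): set derivative to zero → g'(t)(T+t) = g(t).
g'(t) = 0.48·360·t^-0.52. Setting 0.48·360·t^-0.52 = 360·t^0.48/(34+t) gives 0.48(34+t) = t, so 0.52·t = 0.48×34.
t* = 0.48×34/0.52 = 31.38 min.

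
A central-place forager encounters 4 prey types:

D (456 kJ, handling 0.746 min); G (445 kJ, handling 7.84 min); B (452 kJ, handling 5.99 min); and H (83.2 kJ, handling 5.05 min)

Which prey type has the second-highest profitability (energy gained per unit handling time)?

B

In descending order of E/h:
D: 456/0.746 = 611 kJ/min
B: 452/5.99 = 75.5 kJ/min
G: 445/7.84 = 56.8 kJ/min
H: 83.2/5.05 = 16.5 kJ/min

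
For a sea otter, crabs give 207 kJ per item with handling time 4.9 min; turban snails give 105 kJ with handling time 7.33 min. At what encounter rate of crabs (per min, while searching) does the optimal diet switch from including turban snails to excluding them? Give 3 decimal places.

0.105 per min

The zero-one rule: include turban snails iff E₂/h₂ > λE₁/(1+λh₁). Equality gives the switch point.
λE₁h₂ = E₂ + λE₂h₁ ⇒ λ = E₂/(E₁h₂ − E₂h₁) = 105/(1517 − 514.5) = 0.1047 per min.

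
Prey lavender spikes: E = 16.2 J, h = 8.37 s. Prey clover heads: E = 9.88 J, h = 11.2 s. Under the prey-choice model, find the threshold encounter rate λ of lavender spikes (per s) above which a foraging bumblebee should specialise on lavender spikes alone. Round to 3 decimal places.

0.100 per s

At the threshold, the rate on lavender spikes alone equals the profitability of clover heads: λ·16.2/(1 + λ·8.37) = 9.88/11.2 = 0.8821.
Rearranging, λ(16.2 − 0.8821×8.37) = 0.8821, so λ = 0.8821/8.816 = 0.1001 per s.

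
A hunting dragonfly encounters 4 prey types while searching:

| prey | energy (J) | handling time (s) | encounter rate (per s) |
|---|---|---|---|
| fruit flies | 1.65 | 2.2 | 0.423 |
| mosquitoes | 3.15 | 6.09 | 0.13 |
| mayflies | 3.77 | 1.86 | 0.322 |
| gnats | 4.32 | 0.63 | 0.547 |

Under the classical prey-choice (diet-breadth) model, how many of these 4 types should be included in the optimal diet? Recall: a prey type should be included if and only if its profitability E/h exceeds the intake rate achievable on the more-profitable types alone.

Rank by E/h (J/s): gnats 6.86, mayflies 2.03, fruit flies 0.75, mosquitoes 0.517. Include each in turn until the next type's E/h falls below the running intake rate.
Rate on top 1: 1.757. mayflies: 2.03 > 1.757 → include.
Rate on top 2: 1.84. fruit flies: 0.75 < 1.84 → exclude; stop.
Optimal diet: gnats, mayflies — 2 of 4 types.

2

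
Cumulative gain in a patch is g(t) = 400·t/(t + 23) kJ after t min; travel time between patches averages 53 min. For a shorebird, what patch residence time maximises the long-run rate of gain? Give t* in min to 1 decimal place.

By the marginal value theorem, leave when the instantaneous gain rate g'(t) equals the habitat-wide average g(t)/(T + t).
g'(t) = 400·23/(t + 23)². Setting 400·23/(t+23)² = 400t/[(t+23)(53+t)] gives 23(53+t) = t(t+23), so t² = 23×53 = 1219.
t* = √1219 = 34.91 min.

34.9 min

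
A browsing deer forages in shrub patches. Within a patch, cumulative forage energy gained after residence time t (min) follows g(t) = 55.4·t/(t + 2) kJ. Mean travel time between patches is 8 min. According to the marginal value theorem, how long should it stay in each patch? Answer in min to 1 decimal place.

Maximise g(t)/(T+t): set derivative to zero → g'(t)(T+t) = g(t).
g'(t) = 55.4·2/(t + 2)². Setting 55.4·2/(t+2)² = 55.4t/[(t+2)(8+t)] gives 2(8+t) = t(t+2), so t² = 2×8 = 16.
t* = √16 = 4 min.

4.0 min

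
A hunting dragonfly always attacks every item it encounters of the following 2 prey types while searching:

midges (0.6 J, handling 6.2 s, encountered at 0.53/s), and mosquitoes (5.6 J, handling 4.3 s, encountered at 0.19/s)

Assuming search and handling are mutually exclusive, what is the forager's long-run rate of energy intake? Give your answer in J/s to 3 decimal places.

0.271 J/s

Energy encountered per unit search time: 0.53×0.6 + 0.19×5.6 = 1.382 J/s.
Handling time per unit search time: 0.53×6.2 + 0.19×4.3 = 4.103.
Rate = 1.382/(1 + 4.103) = 0.2708 J/s.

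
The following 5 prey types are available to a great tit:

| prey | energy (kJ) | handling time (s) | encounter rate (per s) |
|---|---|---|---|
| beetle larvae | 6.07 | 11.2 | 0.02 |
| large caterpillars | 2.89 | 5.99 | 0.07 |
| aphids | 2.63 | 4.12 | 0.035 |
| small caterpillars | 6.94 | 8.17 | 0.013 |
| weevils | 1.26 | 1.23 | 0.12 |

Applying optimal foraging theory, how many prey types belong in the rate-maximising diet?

Profitabilities (E/h, kJ/s): weevils 1.02, small caterpillars 0.849, aphids 0.638, beetle larvae 0.542, large caterpillars 0.482. Add prey in this order while the next type's profitability exceeds the intake rate on those already taken.
Rate on top 1: 0.1318. small caterpillars: 0.849 > 0.1318 → include.
Rate on top 2: 0.1925. aphids: 0.638 > 0.1925 → include.
Rate on top 3: 0.2385. beetle larvae: 0.542 > 0.2385 → include.
Rate on top 4: 0.2804. large caterpillars: 0.482 > 0.2804 → include.
Optimal diet: weevils, small caterpillars, aphids, beetle larvae, large caterpillars — 5 of 5 types.

5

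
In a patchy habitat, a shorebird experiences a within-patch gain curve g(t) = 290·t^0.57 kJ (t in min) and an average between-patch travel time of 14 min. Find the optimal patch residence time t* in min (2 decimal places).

18.56 min

Optimal t* satisfies g'(t*) = g(t*)/(T + t*).
g'(t) = 0.57·290·t^-0.43. Setting 0.57·290·t^-0.43 = 290·t^0.57/(14+t) gives 0.57(14+t) = t, so 0.43·t = 0.57×14.
t* = 0.57×14/0.43 = 18.56 min.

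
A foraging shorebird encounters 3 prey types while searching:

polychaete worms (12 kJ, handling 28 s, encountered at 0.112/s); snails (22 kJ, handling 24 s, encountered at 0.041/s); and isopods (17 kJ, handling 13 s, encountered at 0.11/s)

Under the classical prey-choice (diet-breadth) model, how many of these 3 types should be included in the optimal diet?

Profitabilities (E/h, kJ/s): isopods 1.31, snails 0.917, polychaete worms 0.429. Add prey in this order while the next type's profitability exceeds the intake rate on those already taken.
Rate on top 1: 0.7695. snails: 0.917 > 0.7695 → include.
Rate on top 2: 0.812. polychaete worms: 0.429 < 0.812 → exclude; stop.
Optimal diet: isopods, snails — 2 of 3 types.

2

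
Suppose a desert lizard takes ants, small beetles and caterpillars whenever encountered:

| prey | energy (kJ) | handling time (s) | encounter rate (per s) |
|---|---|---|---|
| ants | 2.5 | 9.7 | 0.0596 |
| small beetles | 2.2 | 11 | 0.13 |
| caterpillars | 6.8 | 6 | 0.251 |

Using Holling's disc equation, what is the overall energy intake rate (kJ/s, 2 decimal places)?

R = Σλ_iE_i / (1 + Σλ_ih_i)
Numerator: 0.0596×2.5 + 0.13×2.2 + 0.251×6.8 = 2.142
Denominator: 1 + 0.0596×9.7 + 0.13×11 + 0.251×6 = 4.514
R = 2.142/4.514 = 0.4745 kJ/s

0.47 kJ/s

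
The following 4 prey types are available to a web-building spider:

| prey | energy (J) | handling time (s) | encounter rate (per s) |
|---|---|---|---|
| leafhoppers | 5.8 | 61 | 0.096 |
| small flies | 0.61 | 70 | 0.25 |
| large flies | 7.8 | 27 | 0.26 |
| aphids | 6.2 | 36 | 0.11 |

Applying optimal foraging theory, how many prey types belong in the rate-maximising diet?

Profitabilities (E/h, J/s): large flies 0.289, aphids 0.172, leafhoppers 0.0951, small flies 0.00871. Add prey in this order while the next type's profitability exceeds the intake rate on those already taken.
Rate on top 1: 0.2529. aphids: 0.172 < 0.2529 → exclude; stop.
Optimal diet: large flies — 1 of 4 types.

1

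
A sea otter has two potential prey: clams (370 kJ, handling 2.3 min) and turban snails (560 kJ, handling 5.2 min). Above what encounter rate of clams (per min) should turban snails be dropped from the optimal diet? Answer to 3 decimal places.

0.881 per min

At the threshold, the rate on clams alone equals the profitability of turban snails: λ·370/(1 + λ·2.3) = 560/5.2 = 107.7.
Rearranging, λ(370 − 107.7×2.3) = 107.7, so λ = 107.7/122.3 = 0.8805 per min.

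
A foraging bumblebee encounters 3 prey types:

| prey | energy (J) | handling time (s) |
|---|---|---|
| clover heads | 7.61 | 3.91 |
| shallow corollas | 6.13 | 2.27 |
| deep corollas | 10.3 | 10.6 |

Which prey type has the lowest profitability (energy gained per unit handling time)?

deep corollas

In descending order of E/h:
shallow corollas: 6.13/2.27 = 2.7 J/s
clover heads: 7.61/3.91 = 1.95 J/s
deep corollas: 10.3/10.6 = 0.972 J/s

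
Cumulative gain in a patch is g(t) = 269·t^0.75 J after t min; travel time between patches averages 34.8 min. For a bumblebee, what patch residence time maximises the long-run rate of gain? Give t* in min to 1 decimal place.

104.4 min

Maximise g(t)/(T+t): set derivative to zero → g'(t)(T+t) = g(t).
g'(t) = 0.75·269·t^-0.25. Setting 0.75·269·t^-0.25 = 269·t^0.75/(34.8+t) gives 0.75(34.8+t) = t, so 0.25·t = 0.75×34.8.
t* = 0.75×34.8/0.25 = 104.4 min.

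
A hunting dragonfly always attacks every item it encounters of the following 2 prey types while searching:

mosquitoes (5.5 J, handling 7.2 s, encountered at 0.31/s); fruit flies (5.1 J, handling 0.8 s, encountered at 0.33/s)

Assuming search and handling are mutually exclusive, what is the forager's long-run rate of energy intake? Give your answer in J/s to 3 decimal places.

0.969 J/s

Energy encountered per unit search time: 0.31×5.5 + 0.33×5.1 = 3.388 J/s.
Handling time per unit search time: 0.31×7.2 + 0.33×0.8 = 2.496.
Rate = 3.388/(1 + 2.496) = 0.9691 J/s.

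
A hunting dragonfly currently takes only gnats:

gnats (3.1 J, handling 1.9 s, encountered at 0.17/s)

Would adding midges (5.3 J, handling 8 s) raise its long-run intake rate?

Intake rate on the current diet: R = (0.17×3.1) / (1 + 0.17×1.9) = 0.527/1.323 = 0.3983 J/s.
Profitability of midges: 5.3/8 = 0.6625 J/s.
Since 0.6625 > R, including midges increases the long-run rate.

Yes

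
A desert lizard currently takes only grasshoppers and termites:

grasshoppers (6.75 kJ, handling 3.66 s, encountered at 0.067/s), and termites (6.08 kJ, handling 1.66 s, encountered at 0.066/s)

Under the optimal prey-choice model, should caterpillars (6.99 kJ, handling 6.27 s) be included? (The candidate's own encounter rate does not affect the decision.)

Yes

Current rate: (0.067×6.75 + 0.066×6.08)/(1 + 0.067×3.66 + 0.066×1.66) = 0.63 kJ/s.
caterpillars: E/h = 6.99/6.27 = 1.115 kJ/s.
Since 1.115 > R, including caterpillars increases the long-run rate.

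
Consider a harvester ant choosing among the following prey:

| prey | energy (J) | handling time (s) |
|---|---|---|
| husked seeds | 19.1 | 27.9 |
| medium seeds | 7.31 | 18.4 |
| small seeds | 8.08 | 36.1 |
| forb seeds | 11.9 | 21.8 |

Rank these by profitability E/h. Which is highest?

In descending order of E/h:
husked seeds: 19.1/27.9 = 0.685 J/s
forb seeds: 11.9/21.8 = 0.546 J/s
medium seeds: 7.31/18.4 = 0.397 J/s
small seeds: 8.08/36.1 = 0.224 J/s

husked seeds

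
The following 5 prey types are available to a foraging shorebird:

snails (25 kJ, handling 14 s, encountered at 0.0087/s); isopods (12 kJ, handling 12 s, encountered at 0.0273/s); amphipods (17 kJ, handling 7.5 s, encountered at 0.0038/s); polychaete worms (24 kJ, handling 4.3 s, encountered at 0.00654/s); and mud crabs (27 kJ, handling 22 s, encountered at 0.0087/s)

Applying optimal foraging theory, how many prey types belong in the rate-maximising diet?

5

Rank by E/h (kJ/s): polychaete worms 5.58, amphipods 2.27, snails 1.79, mud crabs 1.23, isopods 1. Include each in turn until the next type's E/h falls below the running intake rate.
Rate on top 1: 0.1527. amphipods: 2.27 > 0.1527 → include.
Rate on top 2: 0.2097. snails: 1.79 > 0.2097 → include.
Rate on top 3: 0.3726. mud crabs: 1.23 > 0.3726 → include.
Rate on top 4: 0.492. isopods: 1 > 0.492 → include.
Optimal diet: polychaete worms, amphipods, snails, mud crabs, isopods — 5 of 5 types.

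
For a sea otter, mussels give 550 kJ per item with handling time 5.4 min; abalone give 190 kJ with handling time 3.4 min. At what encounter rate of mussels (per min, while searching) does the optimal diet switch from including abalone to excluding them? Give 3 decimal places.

0.225 per min

The zero-one rule: include abalone iff E₂/h₂ > λE₁/(1+λh₁). Equality gives the switch point.
λE₁h₂ = E₂ + λE₂h₁ ⇒ λ = E₂/(E₁h₂ − E₂h₁) = 190/(1870 − 1026) = 0.2251 per min.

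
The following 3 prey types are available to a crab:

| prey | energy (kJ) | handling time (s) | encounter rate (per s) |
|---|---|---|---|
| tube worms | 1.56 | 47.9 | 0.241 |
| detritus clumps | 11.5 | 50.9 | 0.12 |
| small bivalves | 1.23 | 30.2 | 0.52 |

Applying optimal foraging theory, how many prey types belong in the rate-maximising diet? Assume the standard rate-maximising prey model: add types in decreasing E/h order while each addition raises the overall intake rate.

E/h in descending order: detritus clumps 0.226, small bivalves 0.0407, tube worms 0.0326 kJ/s. The optimal diet is the largest prefix of this list for which every included type satisfies E_i/h_i > R on the types above it.
Rate on top 1: 0.1941. small bivalves: 0.0407 < 0.1941 → exclude; stop.
Optimal diet: detritus clumps — 1 of 3 types.

1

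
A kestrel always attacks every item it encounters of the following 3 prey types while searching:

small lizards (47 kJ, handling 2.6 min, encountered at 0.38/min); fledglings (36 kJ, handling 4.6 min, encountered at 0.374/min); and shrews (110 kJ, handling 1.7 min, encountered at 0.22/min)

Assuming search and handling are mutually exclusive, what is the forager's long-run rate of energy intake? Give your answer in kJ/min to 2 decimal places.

13.60 kJ/min

R = (0.38×47 + 0.374×36 + 0.22×110) / (1 + 0.38×2.6 + 0.374×4.6 + 0.22×1.7) = 55.52/4.082 = 13.6 kJ/min.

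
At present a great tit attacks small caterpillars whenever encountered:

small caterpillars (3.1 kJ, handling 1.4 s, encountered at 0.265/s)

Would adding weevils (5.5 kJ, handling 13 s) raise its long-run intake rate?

No

Intake rate on the current diet: R = (0.265×3.1) / (1 + 0.265×1.4) = 0.8215/1.371 = 0.5992 kJ/s.
Profitability of weevils: 5.5/13 = 0.4231 kJ/s.
Since 0.4231 < R, time spent handling weevils is better spent searching.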